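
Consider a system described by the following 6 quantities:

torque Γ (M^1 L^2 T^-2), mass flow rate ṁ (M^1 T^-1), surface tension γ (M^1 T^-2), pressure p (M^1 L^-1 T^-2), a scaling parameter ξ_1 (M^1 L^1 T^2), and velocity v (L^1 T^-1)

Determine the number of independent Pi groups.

3

There are 6 variables and 3 base dimensions (M, L, T).
The dimension matrix has rank 3.
Independent dimensionless groups: 6 − 3 = 3.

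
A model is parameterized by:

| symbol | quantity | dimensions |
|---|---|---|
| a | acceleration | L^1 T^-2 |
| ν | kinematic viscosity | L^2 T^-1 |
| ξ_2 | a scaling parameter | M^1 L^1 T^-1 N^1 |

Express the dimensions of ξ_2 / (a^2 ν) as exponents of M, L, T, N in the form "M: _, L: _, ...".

Collect each base-dimension exponent across the product:
  M: −2·(0) − (0) + (1) = 1
  L: −2·(1) − (2) + (1) = -3
  T: −2·(-2) − (-1) + (-1) = 4
  N: −2·(0) − (0) + (1) = 1
So the dimensions are [M L⁻³ T⁴ N].

M: 1, L: -3, T: 4, N: 1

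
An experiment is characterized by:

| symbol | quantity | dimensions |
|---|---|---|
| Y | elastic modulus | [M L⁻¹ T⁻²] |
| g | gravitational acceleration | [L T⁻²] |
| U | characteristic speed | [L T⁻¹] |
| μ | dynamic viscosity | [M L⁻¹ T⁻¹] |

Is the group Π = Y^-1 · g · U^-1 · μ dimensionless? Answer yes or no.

Sum the exponent of each base dimension across the product:
  M: −[Y]_M + [g]_M − [U]_M + [μ]_M = −(1) + (0) − (0) + (1) = 0
  L: −[Y]_L + [g]_L − [U]_L + [μ]_L = −(-1) + (1) − (1) + (-1) = 0
  T: −[Y]_T + [g]_T − [U]_T + [μ]_T = −(-2) + (-2) − (-1) + (-1) = 0
All base exponents vanish — dimensionless.

yes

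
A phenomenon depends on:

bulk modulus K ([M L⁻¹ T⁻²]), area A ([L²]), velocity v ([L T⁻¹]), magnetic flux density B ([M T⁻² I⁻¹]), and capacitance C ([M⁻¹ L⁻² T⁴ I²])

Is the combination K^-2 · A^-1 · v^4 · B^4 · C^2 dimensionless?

yes

Sum the exponent of each base dimension across the product:
  M: −2·[K]_M − [A]_M + 4·[v]_M + 4·[B]_M + 2·[C]_M = −2·(1) − (0) + 4·(0) + 4·(1) + 2·(-1) = 0
  L: −2·[K]_L − [A]_L + 4·[v]_L + 4·[B]_L + 2·[C]_L = −2·(-1) − (2) + 4·(1) + 4·(0) + 2·(-2) = 0
  T: −2·[K]_T − [A]_T + 4·[v]_T + 4·[B]_T + 2·[C]_T = −2·(-2) − (0) + 4·(-1) + 4·(-2) + 2·(4) = 0
  I: −2·[K]_I − [A]_I + 4·[v]_I + 4·[B]_I + 2·[C]_I = −2·(0) − (0) + 4·(0) + 4·(-1) + 2·(2) = 0
All base exponents vanish — dimensionless.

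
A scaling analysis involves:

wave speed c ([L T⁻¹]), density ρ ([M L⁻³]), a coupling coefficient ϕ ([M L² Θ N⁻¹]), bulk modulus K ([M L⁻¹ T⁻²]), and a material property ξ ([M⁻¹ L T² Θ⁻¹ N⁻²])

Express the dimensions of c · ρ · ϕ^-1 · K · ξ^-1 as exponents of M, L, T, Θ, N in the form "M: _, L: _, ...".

Collect each base-dimension exponent across the product:
  M: (0) + (1) − (1) + (1) − (-1) = 2
  L: (1) + (-3) − (2) + (-1) − (1) = -6
  T: (-1) + (0) − (0) + (-2) − (2) = -5
  Θ: (0) + (0) − (1) + (0) − (-1) = 0
  N: (0) + (0) − (-1) + (0) − (-2) = 3
So the dimensions are [M² L⁻⁶ T⁻⁵ N³].

M: 2, L: -6, T: -5, Θ: 0, N: 3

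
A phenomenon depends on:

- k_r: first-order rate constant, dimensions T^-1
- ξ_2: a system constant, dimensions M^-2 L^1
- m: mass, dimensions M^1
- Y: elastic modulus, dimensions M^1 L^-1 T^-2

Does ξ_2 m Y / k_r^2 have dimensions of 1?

yes

Sum the exponent of each base dimension across the product:
  M: −2·[k_r]_M + [ξ_2]_M + [m]_M + [Y]_M = −2·(0) + (-2) + (1) + (1) = 0
  L: −2·[k_r]_L + [ξ_2]_L + [m]_L + [Y]_L = −2·(0) + (1) + (0) + (-1) = 0
  T: −2·[k_r]_T + [ξ_2]_T + [m]_T + [Y]_T = −2·(-1) + (0) + (0) + (-2) = 0
All base exponents vanish — dimensionless.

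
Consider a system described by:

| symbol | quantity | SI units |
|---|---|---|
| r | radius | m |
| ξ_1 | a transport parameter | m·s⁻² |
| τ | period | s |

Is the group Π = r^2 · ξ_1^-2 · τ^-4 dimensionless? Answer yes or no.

yes

Sum the exponent of each base dimension across the product:
  L: 2·[r]_L − 2·[ξ_1]_L − 4·[τ]_L = 2·(1) − 2·(1) − 4·(0) = 0
  T: 2·[r]_T − 2·[ξ_1]_T − 4·[τ]_T = 2·(0) − 2·(-2) − 4·(1) = 0
All base exponents vanish — dimensionless.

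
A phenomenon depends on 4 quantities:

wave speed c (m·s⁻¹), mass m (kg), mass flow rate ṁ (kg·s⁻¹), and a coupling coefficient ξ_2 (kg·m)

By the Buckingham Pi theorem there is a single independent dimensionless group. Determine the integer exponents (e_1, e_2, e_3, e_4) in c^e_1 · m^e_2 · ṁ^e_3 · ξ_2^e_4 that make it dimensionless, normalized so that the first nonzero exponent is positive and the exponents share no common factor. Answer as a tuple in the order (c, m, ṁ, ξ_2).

M: e_1·(0) + e_2·(1) + e_3·(1) + e_4·(1) = 0
L: e_1·(1) + e_2·(0) + e_3·(0) + e_4·(1) = 0
T: e_1·(-1) + e_2·(0) + e_3·(-1) + e_4·(0) = 0
Solving this homogeneous linear system for the smallest-integer solution (first nonzero entry positive) gives (1, 2, -1, -1).

(1, 2, -1, -1)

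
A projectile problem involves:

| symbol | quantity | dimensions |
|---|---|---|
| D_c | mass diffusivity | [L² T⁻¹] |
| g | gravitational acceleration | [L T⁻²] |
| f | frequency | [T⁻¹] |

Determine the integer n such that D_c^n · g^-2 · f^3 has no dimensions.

1

Balance the L exponent: (2)·n from D_c, plus −2·(1) + 3·(0) = -2 from the rest, must sum to zero.
2n − 2 = 0, so n = 1.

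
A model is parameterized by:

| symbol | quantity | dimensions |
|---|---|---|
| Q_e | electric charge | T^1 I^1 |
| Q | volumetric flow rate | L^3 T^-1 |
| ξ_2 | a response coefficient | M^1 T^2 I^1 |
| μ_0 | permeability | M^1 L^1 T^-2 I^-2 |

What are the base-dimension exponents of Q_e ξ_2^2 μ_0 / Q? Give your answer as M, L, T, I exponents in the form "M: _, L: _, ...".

Collect each base-dimension exponent across the product:
  M: (0) − (0) + 2·(1) + (1) = 3
  L: (0) − (3) + 2·(0) + (1) = -2
  T: (1) − (-1) + 2·(2) + (-2) = 4
  I: (1) − (0) + 2·(1) + (-2) = 1
So the dimensions are [M³ L⁻² T⁴ I].

M: 3, L: -2, T: 4, I: 1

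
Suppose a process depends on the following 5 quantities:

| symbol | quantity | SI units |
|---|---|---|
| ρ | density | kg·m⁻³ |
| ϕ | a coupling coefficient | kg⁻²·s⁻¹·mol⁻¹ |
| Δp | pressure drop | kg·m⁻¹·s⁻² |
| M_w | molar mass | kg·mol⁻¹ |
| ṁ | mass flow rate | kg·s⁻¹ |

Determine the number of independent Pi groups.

There are 5 variables and 4 base dimensions (M, L, T, N).
The dimension matrix has rank 4.
Independent dimensionless groups: 5 − 4 = 1.

1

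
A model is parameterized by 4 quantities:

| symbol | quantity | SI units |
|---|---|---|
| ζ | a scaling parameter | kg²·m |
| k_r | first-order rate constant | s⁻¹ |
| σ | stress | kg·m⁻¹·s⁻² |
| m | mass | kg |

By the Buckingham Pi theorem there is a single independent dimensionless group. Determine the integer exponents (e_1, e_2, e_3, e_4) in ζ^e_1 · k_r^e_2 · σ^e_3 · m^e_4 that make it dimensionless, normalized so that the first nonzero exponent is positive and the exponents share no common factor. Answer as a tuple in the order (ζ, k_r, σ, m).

(1, -2, 1, -3)

M: e_1·(2) + e_2·(0) + e_3·(1) + e_4·(1) = 0
L: e_1·(1) + e_2·(0) + e_3·(-1) + e_4·(0) = 0
T: e_1·(0) + e_2·(-1) + e_3·(-2) + e_4·(0) = 0
Solving this homogeneous linear system for the smallest-integer solution (first nonzero entry positive) gives (1, -2, 1, -3).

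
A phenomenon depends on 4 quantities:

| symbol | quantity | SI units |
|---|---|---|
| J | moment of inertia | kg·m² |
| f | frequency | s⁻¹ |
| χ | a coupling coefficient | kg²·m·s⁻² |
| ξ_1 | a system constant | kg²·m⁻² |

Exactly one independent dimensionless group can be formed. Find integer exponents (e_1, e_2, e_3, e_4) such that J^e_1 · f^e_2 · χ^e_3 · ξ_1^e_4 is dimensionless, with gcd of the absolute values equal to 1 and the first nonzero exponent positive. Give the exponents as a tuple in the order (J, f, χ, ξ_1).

M: e_1·(1) + e_2·(0) + e_3·(2) + e_4·(2) = 0
L: e_1·(2) + e_2·(0) + e_3·(1) + e_4·(-2) = 0
T: e_1·(0) + e_2·(-1) + e_3·(-2) + e_4·(0) = 0
Solving this homogeneous linear system for the smallest-integer solution (first nonzero entry positive) gives (2, 4, -2, 1).

(2, 4, -2, 1)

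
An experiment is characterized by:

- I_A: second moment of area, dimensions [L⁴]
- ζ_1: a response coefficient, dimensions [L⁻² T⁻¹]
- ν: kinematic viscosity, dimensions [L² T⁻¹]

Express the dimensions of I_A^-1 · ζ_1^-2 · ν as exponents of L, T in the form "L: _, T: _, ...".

Collect each base-dimension exponent across the product:
  L: −(4) − 2·(-2) + (2) = 2
  T: −(0) − 2·(-1) + (-1) = 1
So the dimensions are [L² T].

L: 2, T: 1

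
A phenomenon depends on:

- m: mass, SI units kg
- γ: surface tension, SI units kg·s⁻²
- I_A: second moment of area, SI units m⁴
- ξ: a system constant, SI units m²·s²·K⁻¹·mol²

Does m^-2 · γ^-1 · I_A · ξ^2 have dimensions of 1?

no

Sum the exponent of each base dimension across the product:
  M: −2·[m]_M − [γ]_M + [I_A]_M + 2·[ξ]_M = −2·(1) − (1) + (0) + 2·(0) = -3
  L: −2·[m]_L − [γ]_L + [I_A]_L + 2·[ξ]_L = −2·(0) − (0) + (4) + 2·(2) = 8
  T: −2·[m]_T − [γ]_T + [I_A]_T + 2·[ξ]_T = −2·(0) − (-2) + (0) + 2·(2) = 6
  Θ: −2·[m]_Θ − [γ]_Θ + [I_A]_Θ + 2·[ξ]_Θ = −2·(0) − (0) + (0) + 2·(-1) = -2
  N: −2·[m]_N − [γ]_N + [I_A]_N + 2·[ξ]_N = −2·(0) − (0) + (0) + 2·(2) = 4
Net dimensions [M⁻³ L⁸ T⁶ Θ⁻² N⁴] ≠ [1] — not dimensionless.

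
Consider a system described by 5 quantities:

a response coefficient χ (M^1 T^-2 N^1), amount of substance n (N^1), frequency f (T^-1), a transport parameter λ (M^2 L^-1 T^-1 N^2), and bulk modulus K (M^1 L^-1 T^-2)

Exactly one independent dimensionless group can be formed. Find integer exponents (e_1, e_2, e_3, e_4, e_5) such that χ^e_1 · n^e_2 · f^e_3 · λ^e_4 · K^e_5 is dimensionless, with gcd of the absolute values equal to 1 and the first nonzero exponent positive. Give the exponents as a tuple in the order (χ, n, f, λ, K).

M: e_1·(1) + e_2·(0) + e_3·(0) + e_4·(2) + e_5·(1) = 0
L: e_1·(0) + e_2·(0) + e_3·(0) + e_4·(-1) + e_5·(-1) = 0
T: e_1·(-2) + e_2·(0) + e_3·(-1) + e_4·(-1) + e_5·(-2) = 0
N: e_1·(1) + e_2·(1) + e_3·(0) + e_4·(2) + e_5·(0) = 0
Solving this homogeneous linear system for the smallest-integer solution (first nonzero entry positive) gives (1, 1, -3, -1, 1).

(1, 1, -3, -1, 1)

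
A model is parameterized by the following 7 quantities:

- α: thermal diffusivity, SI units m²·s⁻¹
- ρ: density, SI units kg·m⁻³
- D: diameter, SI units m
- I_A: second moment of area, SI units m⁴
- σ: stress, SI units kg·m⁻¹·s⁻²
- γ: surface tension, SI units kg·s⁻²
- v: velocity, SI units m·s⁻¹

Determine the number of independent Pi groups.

There are 7 variables and 3 base dimensions (M, L, T).
The dimension matrix has rank 3.
Independent dimensionless groups: 7 − 3 = 4.

4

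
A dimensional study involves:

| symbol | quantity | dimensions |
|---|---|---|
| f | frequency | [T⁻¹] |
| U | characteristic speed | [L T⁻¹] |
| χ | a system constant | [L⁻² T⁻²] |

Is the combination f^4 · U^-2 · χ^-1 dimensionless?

yes

Sum the exponent of each base dimension across the product:
  L: 4·[f]_L − 2·[U]_L − [χ]_L = 4·(0) − 2·(1) − (-2) = 0
  T: 4·[f]_T − 2·[U]_T − [χ]_T = 4·(-1) − 2·(-1) − (-2) = 0
All base exponents vanish — dimensionless.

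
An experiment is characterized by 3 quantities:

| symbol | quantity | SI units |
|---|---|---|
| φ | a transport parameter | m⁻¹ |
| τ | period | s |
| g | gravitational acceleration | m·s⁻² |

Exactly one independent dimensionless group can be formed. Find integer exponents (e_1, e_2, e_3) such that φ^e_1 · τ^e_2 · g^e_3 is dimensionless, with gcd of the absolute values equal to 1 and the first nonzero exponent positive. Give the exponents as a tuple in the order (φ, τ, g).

L: e_1·(-1) + e_2·(0) + e_3·(1) = 0
T: e_1·(0) + e_2·(1) + e_3·(-2) = 0
Solving this homogeneous linear system for the smallest-integer solution (first nonzero entry positive) gives (1, 2, 1).

(1, 2, 1)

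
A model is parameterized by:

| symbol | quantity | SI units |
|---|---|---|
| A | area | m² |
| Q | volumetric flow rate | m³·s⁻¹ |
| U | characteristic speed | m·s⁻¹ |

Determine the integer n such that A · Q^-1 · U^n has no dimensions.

1

Balance the L exponent: (1)·n from U, plus (2) − (3) = -1 from the rest, must sum to zero.
n − 1 = 0, so n = 1.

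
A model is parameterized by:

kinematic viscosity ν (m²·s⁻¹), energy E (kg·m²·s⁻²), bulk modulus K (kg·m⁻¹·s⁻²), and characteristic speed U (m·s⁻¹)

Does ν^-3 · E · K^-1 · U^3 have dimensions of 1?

yes

Sum the exponent of each base dimension across the product:
  M: −3·[ν]_M + [E]_M − [K]_M + 3·[U]_M = −3·(0) + (1) − (1) + 3·(0) = 0
  L: −3·[ν]_L + [E]_L − [K]_L + 3·[U]_L = −3·(2) + (2) − (-1) + 3·(1) = 0
  T: −3·[ν]_T + [E]_T − [K]_T + 3·[U]_T = −3·(-1) + (-2) − (-2) + 3·(-1) = 0
All base exponents vanish — dimensionless.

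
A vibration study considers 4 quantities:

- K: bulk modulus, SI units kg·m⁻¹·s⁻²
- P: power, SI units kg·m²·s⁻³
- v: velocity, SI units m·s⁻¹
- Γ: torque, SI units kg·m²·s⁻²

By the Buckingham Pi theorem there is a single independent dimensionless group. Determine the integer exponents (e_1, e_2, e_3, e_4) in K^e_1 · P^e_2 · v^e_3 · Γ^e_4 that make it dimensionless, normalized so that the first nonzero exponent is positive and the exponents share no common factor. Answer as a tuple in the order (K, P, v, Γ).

M: e_1·(1) + e_2·(1) + e_3·(0) + e_4·(1) = 0
L: e_1·(-1) + e_2·(2) + e_3·(1) + e_4·(2) = 0
T: e_1·(-2) + e_2·(-3) + e_3·(-1) + e_4·(-2) = 0
Solving this homogeneous linear system for the smallest-integer solution (first nonzero entry positive) gives (1, -3, 3, 2).

(1, -3, 3, 2)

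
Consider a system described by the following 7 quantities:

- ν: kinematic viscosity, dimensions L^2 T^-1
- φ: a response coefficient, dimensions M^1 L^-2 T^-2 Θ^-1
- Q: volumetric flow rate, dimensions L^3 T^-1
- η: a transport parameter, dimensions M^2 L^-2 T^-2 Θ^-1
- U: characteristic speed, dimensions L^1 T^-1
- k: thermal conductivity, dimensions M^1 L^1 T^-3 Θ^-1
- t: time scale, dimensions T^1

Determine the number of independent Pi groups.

There are 7 variables and 4 base dimensions (M, L, T, Θ).
The dimension matrix has rank 4.
Independent dimensionless groups: 7 − 4 = 3.

3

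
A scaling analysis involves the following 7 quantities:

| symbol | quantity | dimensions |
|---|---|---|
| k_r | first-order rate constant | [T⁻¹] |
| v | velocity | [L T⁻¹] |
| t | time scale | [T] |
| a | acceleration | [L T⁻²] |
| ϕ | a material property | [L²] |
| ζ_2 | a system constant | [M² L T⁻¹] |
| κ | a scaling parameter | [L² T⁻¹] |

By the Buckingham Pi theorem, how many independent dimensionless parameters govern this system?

4

There are 7 variables and 3 base dimensions (M, L, T).
The dimension matrix has rank 3.
Independent dimensionless groups: 7 − 3 = 4.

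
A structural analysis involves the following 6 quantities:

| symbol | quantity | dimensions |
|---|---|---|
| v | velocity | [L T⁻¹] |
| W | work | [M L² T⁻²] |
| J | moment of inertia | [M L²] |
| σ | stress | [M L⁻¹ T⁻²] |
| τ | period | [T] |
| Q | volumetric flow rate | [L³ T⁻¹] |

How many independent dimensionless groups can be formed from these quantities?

3

There are 6 variables and 3 base dimensions (M, L, T).
The dimension matrix has rank 3.
Independent dimensionless groups: 6 − 3 = 3.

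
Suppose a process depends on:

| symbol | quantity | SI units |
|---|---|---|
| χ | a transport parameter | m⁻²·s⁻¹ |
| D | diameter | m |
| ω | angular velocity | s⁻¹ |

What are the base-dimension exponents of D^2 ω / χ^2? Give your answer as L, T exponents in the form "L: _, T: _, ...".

L: 6, T: 1

Collect each base-dimension exponent across the product:
  L: −2·(-2) + 2·(1) + (0) = 6
  T: −2·(-1) + 2·(0) + (-1) = 1
So the dimensions are [L⁶ T].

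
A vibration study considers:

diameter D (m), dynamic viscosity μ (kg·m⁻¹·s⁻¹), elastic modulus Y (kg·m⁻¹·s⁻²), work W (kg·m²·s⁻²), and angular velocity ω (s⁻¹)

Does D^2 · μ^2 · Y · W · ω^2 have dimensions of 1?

Sum the exponent of each base dimension across the product:
  M: 2·[D]_M + 2·[μ]_M + [Y]_M + [W]_M + 2·[ω]_M = 2·(0) + 2·(1) + (1) + (1) + 2·(0) = 4
  L: 2·[D]_L + 2·[μ]_L + [Y]_L + [W]_L + 2·[ω]_L = 2·(1) + 2·(-1) + (-1) + (2) + 2·(0) = 1
  T: 2·[D]_T + 2·[μ]_T + [Y]_T + [W]_T + 2·[ω]_T = 2·(0) + 2·(-1) + (-2) + (-2) + 2·(-1) = -8
Net dimensions [M⁴ L T⁻⁸] ≠ [1] — not dimensionless.

no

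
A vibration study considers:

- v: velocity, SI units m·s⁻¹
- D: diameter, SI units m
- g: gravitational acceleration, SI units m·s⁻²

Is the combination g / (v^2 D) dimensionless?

Sum the exponent of each base dimension across the product:
  L: −2·[v]_L − [D]_L + [g]_L = −2·(1) − (1) + (1) = -2
  T: −2·[v]_T − [D]_T + [g]_T = −2·(-1) − (0) + (-2) = 0
Net dimensions [L⁻²] ≠ [1] — not dimensionless.

no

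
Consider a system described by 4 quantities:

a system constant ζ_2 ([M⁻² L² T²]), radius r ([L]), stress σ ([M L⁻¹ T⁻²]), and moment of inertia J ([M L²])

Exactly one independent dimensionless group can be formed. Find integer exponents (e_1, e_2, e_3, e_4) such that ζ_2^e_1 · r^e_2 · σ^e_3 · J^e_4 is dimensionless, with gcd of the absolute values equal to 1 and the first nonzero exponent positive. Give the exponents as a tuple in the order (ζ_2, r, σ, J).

M: e_1·(-2) + e_2·(0) + e_3·(1) + e_4·(1) = 0
L: e_1·(2) + e_2·(1) + e_3·(-1) + e_4·(2) = 0
T: e_1·(2) + e_2·(0) + e_3·(-2) + e_4·(0) = 0
Solving this homogeneous linear system for the smallest-integer solution (first nonzero entry positive) gives (1, -3, 1, 1).

(1, -3, 1, 1)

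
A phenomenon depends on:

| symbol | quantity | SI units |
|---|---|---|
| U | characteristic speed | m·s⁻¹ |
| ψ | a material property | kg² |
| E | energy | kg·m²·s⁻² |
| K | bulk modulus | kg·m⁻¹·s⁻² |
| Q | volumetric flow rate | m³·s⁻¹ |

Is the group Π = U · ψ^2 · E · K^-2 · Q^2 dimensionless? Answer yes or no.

Sum the exponent of each base dimension across the product:
  M: [U]_M + 2·[ψ]_M + [E]_M − 2·[K]_M + 2·[Q]_M = (0) + 2·(2) + (1) − 2·(1) + 2·(0) = 3
  L: [U]_L + 2·[ψ]_L + [E]_L − 2·[K]_L + 2·[Q]_L = (1) + 2·(0) + (2) − 2·(-1) + 2·(3) = 11
  T: [U]_T + 2·[ψ]_T + [E]_T − 2·[K]_T + 2·[Q]_T = (-1) + 2·(0) + (-2) − 2·(-2) + 2·(-1) = -1
Net dimensions [M³ L¹¹ T⁻¹] ≠ [1] — not dimensionless.

no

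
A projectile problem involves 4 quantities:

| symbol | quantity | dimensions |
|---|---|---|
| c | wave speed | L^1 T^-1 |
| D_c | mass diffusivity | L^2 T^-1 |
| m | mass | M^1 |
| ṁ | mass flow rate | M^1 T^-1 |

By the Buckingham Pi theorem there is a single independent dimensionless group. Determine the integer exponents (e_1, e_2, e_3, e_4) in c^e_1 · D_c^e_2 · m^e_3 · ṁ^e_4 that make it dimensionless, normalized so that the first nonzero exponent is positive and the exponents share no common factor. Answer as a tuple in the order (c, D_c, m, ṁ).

M: e_1·(0) + e_2·(0) + e_3·(1) + e_4·(1) = 0
L: e_1·(1) + e_2·(2) + e_3·(0) + e_4·(0) = 0
T: e_1·(-1) + e_2·(-1) + e_3·(0) + e_4·(-1) = 0
Solving this homogeneous linear system for the smallest-integer solution (first nonzero entry positive) gives (2, -1, 1, -1).

(2, -1, 1, -1)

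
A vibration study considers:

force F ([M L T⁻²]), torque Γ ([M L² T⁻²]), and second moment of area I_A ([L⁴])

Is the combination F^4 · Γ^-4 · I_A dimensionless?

Sum the exponent of each base dimension across the product:
  M: 4·[F]_M − 4·[Γ]_M + [I_A]_M = 4·(1) − 4·(1) + (0) = 0
  L: 4·[F]_L − 4·[Γ]_L + [I_A]_L = 4·(1) − 4·(2) + (4) = 0
  T: 4·[F]_T − 4·[Γ]_T + [I_A]_T = 4·(-2) − 4·(-2) + (0) = 0
All base exponents vanish — dimensionless.

yes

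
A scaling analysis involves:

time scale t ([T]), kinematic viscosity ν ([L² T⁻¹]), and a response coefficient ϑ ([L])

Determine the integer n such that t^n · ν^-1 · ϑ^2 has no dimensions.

-1

Balance the T exponent: (1)·n from t, plus −(-1) + 2·(0) = 1 from the rest, must sum to zero.
n + 1 = 0, so n = -1.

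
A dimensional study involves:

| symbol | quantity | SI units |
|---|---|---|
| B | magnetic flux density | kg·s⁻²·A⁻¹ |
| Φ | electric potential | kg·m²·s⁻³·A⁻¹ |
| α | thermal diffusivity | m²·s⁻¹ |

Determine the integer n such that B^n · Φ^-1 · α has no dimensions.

1

Balance the M exponent: (1)·n from B, plus −(1) + (0) = -1 from the rest, must sum to zero.
n − 1 = 0, so n = 1.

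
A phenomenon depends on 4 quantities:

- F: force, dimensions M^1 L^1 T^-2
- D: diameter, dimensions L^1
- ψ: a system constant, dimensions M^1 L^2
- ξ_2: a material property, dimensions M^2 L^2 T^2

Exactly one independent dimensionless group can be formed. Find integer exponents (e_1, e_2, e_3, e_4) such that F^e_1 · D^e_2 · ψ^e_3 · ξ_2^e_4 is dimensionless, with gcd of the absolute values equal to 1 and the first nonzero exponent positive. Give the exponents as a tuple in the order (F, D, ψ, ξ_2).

M: e_1·(1) + e_2·(0) + e_3·(1) + e_4·(2) = 0
L: e_1·(1) + e_2·(1) + e_3·(2) + e_4·(2) = 0
T: e_1·(-2) + e_2·(0) + e_3·(0) + e_4·(2) = 0
Solving this homogeneous linear system for the smallest-integer solution (first nonzero entry positive) gives (1, 3, -3, 1).

(1, 3, -3, 1)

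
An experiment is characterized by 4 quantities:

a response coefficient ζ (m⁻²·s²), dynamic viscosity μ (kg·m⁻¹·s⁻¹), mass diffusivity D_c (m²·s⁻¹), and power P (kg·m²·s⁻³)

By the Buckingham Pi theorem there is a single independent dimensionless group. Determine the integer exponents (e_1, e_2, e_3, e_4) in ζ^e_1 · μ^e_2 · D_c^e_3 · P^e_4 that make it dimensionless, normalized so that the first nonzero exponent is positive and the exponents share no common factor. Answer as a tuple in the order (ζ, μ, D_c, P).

(1, -2, -2, 2)

M: e_1·(0) + e_2·(1) + e_3·(0) + e_4·(1) = 0
L: e_1·(-2) + e_2·(-1) + e_3·(2) + e_4·(2) = 0
T: e_1·(2) + e_2·(-1) + e_3·(-1) + e_4·(-3) = 0
Solving this homogeneous linear system for the smallest-integer solution (first nonzero entry positive) gives (1, -2, -2, 2).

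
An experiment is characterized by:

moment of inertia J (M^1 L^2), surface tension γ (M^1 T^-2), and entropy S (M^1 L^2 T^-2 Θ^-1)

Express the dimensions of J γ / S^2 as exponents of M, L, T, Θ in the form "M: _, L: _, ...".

M: 0, L: -2, T: 2, Θ: 2

Collect each base-dimension exponent across the product:
  M: (1) + (1) − 2·(1) = 0
  L: (2) + (0) − 2·(2) = -2
  T: (0) + (-2) − 2·(-2) = 2
  Θ: (0) + (0) − 2·(-1) = 2
So the dimensions are [L⁻² T² Θ²].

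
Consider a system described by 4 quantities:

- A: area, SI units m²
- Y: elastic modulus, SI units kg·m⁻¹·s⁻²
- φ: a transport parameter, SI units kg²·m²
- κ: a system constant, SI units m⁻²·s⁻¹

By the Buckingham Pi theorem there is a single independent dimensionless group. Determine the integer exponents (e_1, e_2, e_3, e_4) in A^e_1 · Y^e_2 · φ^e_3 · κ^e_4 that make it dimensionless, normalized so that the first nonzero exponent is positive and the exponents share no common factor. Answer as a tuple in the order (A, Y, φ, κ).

(2, -2, 1, 4)

M: e_1·(0) + e_2·(1) + e_3·(2) + e_4·(0) = 0
L: e_1·(2) + e_2·(-1) + e_3·(2) + e_4·(-2) = 0
T: e_1·(0) + e_2·(-2) + e_3·(0) + e_4·(-1) = 0
Solving this homogeneous linear system for the smallest-integer solution (first nonzero entry positive) gives (2, -2, 1, 4).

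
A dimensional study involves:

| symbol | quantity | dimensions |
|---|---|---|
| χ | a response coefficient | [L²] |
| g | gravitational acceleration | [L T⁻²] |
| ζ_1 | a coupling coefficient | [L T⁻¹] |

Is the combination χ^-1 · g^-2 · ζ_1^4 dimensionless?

yes

Sum the exponent of each base dimension across the product:
  L: −[χ]_L − 2·[g]_L + 4·[ζ_1]_L = −(2) − 2·(1) + 4·(1) = 0
  T: −[χ]_T − 2·[g]_T + 4·[ζ_1]_T = −(0) − 2·(-2) + 4·(-1) = 0
All base exponents vanish — dimensionless.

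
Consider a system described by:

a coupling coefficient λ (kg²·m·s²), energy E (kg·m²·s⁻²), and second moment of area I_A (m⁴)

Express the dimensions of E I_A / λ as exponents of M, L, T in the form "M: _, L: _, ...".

M: -1, L: 5, T: -4

Collect each base-dimension exponent across the product:
  M: −(2) + (1) + (0) = -1
  L: −(1) + (2) + (4) = 5
  T: −(2) + (-2) + (0) = -4
So the dimensions are [M⁻¹ L⁵ T⁻⁴].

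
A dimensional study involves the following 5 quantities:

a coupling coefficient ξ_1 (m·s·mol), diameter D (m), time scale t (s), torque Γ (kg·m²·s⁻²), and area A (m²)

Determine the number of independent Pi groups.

1

There are 5 variables and 4 base dimensions (M, L, T, N).
The dimension matrix has rank 4.
Independent dimensionless groups: 5 − 4 = 1.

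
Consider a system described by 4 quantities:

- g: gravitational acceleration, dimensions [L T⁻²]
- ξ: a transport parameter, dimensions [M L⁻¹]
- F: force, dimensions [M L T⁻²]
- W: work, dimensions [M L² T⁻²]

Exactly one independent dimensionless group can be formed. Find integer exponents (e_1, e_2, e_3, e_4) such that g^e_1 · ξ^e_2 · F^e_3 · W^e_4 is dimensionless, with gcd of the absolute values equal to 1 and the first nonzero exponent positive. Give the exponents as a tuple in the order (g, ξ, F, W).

M: e_1·(0) + e_2·(1) + e_3·(1) + e_4·(1) = 0
L: e_1·(1) + e_2·(-1) + e_3·(1) + e_4·(2) = 0
T: e_1·(-2) + e_2·(0) + e_3·(-2) + e_4·(-2) = 0
Solving this homogeneous linear system for the smallest-integer solution (first nonzero entry positive) gives (1, 1, -2, 1).

(1, 1, -2, 1)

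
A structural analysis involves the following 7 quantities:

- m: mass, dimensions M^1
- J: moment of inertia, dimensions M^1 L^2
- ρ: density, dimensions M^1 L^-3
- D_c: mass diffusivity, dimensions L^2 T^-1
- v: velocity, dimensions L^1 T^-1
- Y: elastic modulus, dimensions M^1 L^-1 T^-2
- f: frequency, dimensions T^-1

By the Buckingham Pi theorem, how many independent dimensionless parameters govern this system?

There are 7 variables and 3 base dimensions (M, L, T).
The dimension matrix has rank 3.
Independent dimensionless groups: 7 − 3 = 4.

4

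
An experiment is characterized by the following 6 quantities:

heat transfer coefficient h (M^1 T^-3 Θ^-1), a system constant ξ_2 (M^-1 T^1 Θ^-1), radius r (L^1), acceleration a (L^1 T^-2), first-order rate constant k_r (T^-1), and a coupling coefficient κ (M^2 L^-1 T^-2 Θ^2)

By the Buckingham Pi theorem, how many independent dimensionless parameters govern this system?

There are 6 variables and 4 base dimensions (M, L, T, Θ).
The dimension matrix has rank 4.
Independent dimensionless groups: 6 − 4 = 2.

2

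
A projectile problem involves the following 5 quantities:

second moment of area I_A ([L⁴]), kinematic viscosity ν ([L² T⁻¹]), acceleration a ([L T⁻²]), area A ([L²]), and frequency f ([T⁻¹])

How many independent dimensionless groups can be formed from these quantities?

3

There are 5 variables and 2 base dimensions (L, T).
The dimension matrix has rank 2.
Independent dimensionless groups: 5 − 2 = 3.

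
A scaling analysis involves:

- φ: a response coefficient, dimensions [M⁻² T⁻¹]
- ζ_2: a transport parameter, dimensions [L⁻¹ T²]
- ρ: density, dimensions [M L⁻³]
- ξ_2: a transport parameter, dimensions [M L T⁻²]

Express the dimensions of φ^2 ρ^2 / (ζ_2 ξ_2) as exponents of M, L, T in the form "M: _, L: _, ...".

Collect each base-dimension exponent across the product:
  M: 2·(-2) − (0) + 2·(1) − (1) = -3
  L: 2·(0) − (-1) + 2·(-3) − (1) = -6
  T: 2·(-1) − (2) + 2·(0) − (-2) = -2
So the dimensions are [M⁻³ L⁻⁶ T⁻²].

M: -3, L: -6, T: -2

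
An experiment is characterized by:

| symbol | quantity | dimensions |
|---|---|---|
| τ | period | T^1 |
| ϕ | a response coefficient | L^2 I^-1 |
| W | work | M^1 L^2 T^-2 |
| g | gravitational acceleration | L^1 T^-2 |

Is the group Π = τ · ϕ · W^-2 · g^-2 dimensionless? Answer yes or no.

Sum the exponent of each base dimension across the product:
  M: [τ]_M + [ϕ]_M − 2·[W]_M − 2·[g]_M = (0) + (0) − 2·(1) − 2·(0) = -2
  L: [τ]_L + [ϕ]_L − 2·[W]_L − 2·[g]_L = (0) + (2) − 2·(2) − 2·(1) = -4
  T: [τ]_T + [ϕ]_T − 2·[W]_T − 2·[g]_T = (1) + (0) − 2·(-2) − 2·(-2) = 9
  I: [τ]_I + [ϕ]_I − 2·[W]_I − 2·[g]_I = (0) + (-1) − 2·(0) − 2·(0) = -1
Net dimensions [M⁻² L⁻⁴ T⁹ I⁻¹] ≠ [1] — not dimensionless.

no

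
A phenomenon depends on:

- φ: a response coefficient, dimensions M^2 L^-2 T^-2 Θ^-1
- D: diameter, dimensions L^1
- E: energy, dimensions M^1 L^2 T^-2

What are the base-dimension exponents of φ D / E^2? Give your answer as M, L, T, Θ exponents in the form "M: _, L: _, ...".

M: 0, L: -5, T: 2, Θ: -1

Collect each base-dimension exponent across the product:
  M: (2) + (0) − 2·(1) = 0
  L: (-2) + (1) − 2·(2) = -5
  T: (-2) + (0) − 2·(-2) = 2
  Θ: (-1) + (0) − 2·(0) = -1
So the dimensions are [L⁻⁵ T² Θ⁻¹].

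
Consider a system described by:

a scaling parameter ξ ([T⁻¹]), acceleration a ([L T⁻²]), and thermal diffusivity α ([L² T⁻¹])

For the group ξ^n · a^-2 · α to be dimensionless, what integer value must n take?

3

Balance the T exponent: (-1)·n from ξ, plus −2·(-2) + (-1) = 3 from the rest, must sum to zero.
−n + 3 = 0, so n = 3.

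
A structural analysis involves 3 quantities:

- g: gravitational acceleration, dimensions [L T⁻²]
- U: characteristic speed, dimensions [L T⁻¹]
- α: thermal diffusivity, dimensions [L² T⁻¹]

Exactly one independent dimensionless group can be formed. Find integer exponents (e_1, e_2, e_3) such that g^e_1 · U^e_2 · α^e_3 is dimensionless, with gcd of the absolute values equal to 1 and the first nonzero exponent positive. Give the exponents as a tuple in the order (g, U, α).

(1, -3, 1)

L: e_1·(1) + e_2·(1) + e_3·(2) = 0
T: e_1·(-2) + e_2·(-1) + e_3·(-1) = 0
Solving this homogeneous linear system for the smallest-integer solution (first nonzero entry positive) gives (1, -3, 1).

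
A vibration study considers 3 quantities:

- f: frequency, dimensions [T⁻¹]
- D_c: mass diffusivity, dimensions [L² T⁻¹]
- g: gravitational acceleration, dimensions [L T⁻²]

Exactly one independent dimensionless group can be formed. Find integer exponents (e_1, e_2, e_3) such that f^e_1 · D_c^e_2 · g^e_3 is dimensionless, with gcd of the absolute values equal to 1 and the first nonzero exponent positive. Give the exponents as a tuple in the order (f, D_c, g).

L: e_1·(0) + e_2·(2) + e_3·(1) = 0
T: e_1·(-1) + e_2·(-1) + e_3·(-2) = 0
Solving this homogeneous linear system for the smallest-integer solution (first nonzero entry positive) gives (3, 1, -2).

(3, 1, -2)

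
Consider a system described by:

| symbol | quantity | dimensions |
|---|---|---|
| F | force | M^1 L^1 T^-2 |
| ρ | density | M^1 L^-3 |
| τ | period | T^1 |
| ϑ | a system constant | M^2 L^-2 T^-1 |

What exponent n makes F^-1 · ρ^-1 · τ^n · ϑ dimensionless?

Balance the T exponent: (1)·n from τ, plus −(-2) − (0) + (-1) = 1 from the rest, must sum to zero.
n + 1 = 0, so n = -1.

-1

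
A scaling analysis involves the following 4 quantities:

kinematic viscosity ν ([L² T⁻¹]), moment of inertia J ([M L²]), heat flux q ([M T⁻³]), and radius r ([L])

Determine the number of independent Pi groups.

1

There are 4 variables and 3 base dimensions (M, L, T).
The dimension matrix has rank 3.
Independent dimensionless groups: 4 − 3 = 1.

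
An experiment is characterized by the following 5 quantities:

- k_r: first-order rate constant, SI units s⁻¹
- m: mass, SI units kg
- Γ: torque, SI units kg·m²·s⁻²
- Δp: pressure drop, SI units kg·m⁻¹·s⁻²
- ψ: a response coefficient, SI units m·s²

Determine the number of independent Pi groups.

2

There are 5 variables and 3 base dimensions (M, L, T).
The dimension matrix has rank 3.
Independent dimensionless groups: 5 − 3 = 2.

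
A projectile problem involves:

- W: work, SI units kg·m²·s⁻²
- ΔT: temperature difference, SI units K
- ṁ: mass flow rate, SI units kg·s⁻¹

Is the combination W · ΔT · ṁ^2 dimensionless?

Sum the exponent of each base dimension across the product:
  M: [W]_M + [ΔT]_M + 2·[ṁ]_M = (1) + (0) + 2·(1) = 3
  L: [W]_L + [ΔT]_L + 2·[ṁ]_L = (2) + (0) + 2·(0) = 2
  T: [W]_T + [ΔT]_T + 2·[ṁ]_T = (-2) + (0) + 2·(-1) = -4
  Θ: [W]_Θ + [ΔT]_Θ + 2·[ṁ]_Θ = (0) + (1) + 2·(0) = 1
Net dimensions [M³ L² T⁻⁴ Θ] ≠ [1] — not dimensionless.

no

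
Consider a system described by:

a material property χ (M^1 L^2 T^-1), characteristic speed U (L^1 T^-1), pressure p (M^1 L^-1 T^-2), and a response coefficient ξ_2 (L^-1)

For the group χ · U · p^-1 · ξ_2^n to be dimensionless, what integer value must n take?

Balance the L exponent: (-1)·n from ξ_2, plus (2) + (1) − (-1) = 4 from the rest, must sum to zero.
−n + 4 = 0, so n = 4.

4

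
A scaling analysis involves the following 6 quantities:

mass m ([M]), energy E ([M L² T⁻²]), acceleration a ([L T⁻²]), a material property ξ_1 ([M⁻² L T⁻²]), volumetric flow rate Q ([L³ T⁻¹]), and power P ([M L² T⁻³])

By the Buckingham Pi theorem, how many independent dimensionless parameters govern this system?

3

There are 6 variables and 3 base dimensions (M, L, T).
The dimension matrix has rank 3.
Independent dimensionless groups: 6 − 3 = 3.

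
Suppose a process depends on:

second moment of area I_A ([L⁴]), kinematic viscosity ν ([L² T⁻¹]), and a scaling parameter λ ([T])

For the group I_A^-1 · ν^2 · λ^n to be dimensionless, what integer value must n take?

2

Balance the T exponent: (1)·n from λ, plus −(0) + 2·(-1) = -2 from the rest, must sum to zero.
n − 2 = 0, so n = 2.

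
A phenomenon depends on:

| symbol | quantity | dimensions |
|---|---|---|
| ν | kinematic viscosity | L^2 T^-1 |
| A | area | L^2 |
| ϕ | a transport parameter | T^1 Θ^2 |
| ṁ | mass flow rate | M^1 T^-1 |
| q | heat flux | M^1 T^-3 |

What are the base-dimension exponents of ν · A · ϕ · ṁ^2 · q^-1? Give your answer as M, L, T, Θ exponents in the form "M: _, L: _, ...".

Collect each base-dimension exponent across the product:
  M: (0) + (0) + (0) + 2·(1) − (1) = 1
  L: (2) + (2) + (0) + 2·(0) − (0) = 4
  T: (-1) + (0) + (1) + 2·(-1) − (-3) = 1
  Θ: (0) + (0) + (2) + 2·(0) − (0) = 2
So the dimensions are [M L⁴ T Θ²].

M: 1, L: 4, T: 1, Θ: 2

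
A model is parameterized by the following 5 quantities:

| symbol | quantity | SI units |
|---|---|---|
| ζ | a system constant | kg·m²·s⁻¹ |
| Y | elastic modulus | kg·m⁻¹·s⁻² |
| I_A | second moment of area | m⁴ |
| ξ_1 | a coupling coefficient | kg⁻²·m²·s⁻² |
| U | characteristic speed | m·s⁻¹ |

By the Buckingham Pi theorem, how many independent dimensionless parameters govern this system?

2

There are 5 variables and 3 base dimensions (M, L, T).
The dimension matrix has rank 3.
Independent dimensionless groups: 5 − 3 = 2.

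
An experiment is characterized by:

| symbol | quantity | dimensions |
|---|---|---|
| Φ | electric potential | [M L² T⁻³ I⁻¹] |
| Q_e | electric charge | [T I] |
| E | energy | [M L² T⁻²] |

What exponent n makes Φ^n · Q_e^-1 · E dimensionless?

Balance the M exponent: (1)·n from Φ, plus −(0) + (1) = 1 from the rest, must sum to zero.
n + 1 = 0, so n = -1.

-1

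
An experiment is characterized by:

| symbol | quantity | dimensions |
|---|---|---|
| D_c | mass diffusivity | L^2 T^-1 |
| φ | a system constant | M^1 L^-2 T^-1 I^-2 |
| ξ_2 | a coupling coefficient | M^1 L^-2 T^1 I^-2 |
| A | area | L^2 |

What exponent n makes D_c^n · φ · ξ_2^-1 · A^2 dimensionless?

-2

Balance the L exponent: (2)·n from D_c, plus (-2) − (-2) + 2·(2) = 4 from the rest, must sum to zero.
2n + 4 = 0, so n = -2.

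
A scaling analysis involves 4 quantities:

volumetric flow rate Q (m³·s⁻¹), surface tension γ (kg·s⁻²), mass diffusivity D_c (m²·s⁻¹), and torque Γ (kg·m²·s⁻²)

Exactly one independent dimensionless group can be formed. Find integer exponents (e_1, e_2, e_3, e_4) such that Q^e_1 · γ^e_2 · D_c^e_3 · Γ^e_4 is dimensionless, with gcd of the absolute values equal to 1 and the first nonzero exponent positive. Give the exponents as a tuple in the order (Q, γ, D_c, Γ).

M: e_1·(0) + e_2·(1) + e_3·(0) + e_4·(1) = 0
L: e_1·(3) + e_2·(0) + e_3·(2) + e_4·(2) = 0
T: e_1·(-1) + e_2·(-2) + e_3·(-1) + e_4·(-2) = 0
Solving this homogeneous linear system for the smallest-integer solution (first nonzero entry positive) gives (2, 1, -2, -1).

(2, 1, -2, -1)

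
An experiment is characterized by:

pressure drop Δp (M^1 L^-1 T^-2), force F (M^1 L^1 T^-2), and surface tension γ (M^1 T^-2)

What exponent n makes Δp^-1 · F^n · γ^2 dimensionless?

Balance the M exponent: (1)·n from F, plus −(1) + 2·(1) = 1 from the rest, must sum to zero.
n + 1 = 0, so n = -1.

-1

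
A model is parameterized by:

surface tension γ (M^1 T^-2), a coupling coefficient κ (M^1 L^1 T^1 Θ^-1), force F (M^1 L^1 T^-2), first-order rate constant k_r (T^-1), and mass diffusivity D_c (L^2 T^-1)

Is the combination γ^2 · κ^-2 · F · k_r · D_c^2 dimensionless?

no

Sum the exponent of each base dimension across the product:
  M: 2·[γ]_M − 2·[κ]_M + [F]_M + [k_r]_M + 2·[D_c]_M = 2·(1) − 2·(1) + (1) + (0) + 2·(0) = 1
  L: 2·[γ]_L − 2·[κ]_L + [F]_L + [k_r]_L + 2·[D_c]_L = 2·(0) − 2·(1) + (1) + (0) + 2·(2) = 3
  T: 2·[γ]_T − 2·[κ]_T + [F]_T + [k_r]_T + 2·[D_c]_T = 2·(-2) − 2·(1) + (-2) + (-1) + 2·(-1) = -11
  Θ: 2·[γ]_Θ − 2·[κ]_Θ + [F]_Θ + [k_r]_Θ + 2·[D_c]_Θ = 2·(0) − 2·(-1) + (0) + (0) + 2·(0) = 2
Net dimensions [M L³ T⁻¹¹ Θ²] ≠ [1] — not dimensionless.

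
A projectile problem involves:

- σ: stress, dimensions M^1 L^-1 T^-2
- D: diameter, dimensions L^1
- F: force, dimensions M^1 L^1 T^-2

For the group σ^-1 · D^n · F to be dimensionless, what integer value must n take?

-2

Balance the L exponent: (1)·n from D, plus −(-1) + (1) = 2 from the rest, must sum to zero.
n + 2 = 0, so n = -2.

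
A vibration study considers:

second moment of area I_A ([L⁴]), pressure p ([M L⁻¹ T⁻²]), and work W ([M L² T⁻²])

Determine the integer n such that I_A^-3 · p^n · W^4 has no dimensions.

Balance the M exponent: (1)·n from p, plus −3·(0) + 4·(1) = 4 from the rest, must sum to zero.
n + 4 = 0, so n = -4.

-4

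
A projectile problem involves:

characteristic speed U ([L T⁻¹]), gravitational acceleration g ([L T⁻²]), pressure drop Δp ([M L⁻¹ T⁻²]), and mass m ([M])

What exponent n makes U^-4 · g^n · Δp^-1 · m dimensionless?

3

Balance the L exponent: (1)·n from g, plus −4·(1) − (-1) + (0) = -3 from the rest, must sum to zero.
n − 3 = 0, so n = 3.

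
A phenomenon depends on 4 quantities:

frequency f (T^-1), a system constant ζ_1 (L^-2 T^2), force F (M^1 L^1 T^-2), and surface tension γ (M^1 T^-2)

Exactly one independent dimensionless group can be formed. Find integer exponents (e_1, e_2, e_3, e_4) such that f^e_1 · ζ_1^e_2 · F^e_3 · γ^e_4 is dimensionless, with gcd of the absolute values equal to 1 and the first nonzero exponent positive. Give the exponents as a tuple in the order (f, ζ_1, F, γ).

(2, 1, 2, -2)

M: e_1·(0) + e_2·(0) + e_3·(1) + e_4·(1) = 0
L: e_1·(0) + e_2·(-2) + e_3·(1) + e_4·(0) = 0
T: e_1·(-1) + e_2·(2) + e_3·(-2) + e_4·(-2) = 0
Solving this homogeneous linear system for the smallest-integer solution (first nonzero entry positive) gives (2, 1, 2, -2).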